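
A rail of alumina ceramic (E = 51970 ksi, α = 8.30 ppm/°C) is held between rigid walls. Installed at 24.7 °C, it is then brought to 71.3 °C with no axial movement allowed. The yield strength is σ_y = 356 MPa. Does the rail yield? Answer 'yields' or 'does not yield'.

E = 51970 ksi = 358.3 GPa.
ΔT = 46.60 K. Constrained thermal stress σ = E·α·ΔT = 358.3×10³ MPa × 8.30×10⁻⁶ × 46.60 = 139 MPa (compressive).
Compare to σ_y = 356 MPa: σ < σ_y, so it does not yield.

does not yield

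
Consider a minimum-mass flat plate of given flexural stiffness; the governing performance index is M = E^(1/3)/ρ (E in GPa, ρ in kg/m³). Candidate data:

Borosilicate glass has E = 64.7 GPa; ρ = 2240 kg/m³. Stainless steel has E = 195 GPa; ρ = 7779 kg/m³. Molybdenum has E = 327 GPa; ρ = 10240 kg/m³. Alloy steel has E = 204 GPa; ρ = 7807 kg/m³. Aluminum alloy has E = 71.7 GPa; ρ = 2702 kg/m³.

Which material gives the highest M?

Evaluate M for each candidate:
  borosilicate glass: M = 1.79×10⁻³
  aluminum alloy: M = 1.54×10⁻³
  alloy steel: M = 0.754×10⁻³
  stainless steel: M = 0.745×10⁻³
  molybdenum: M = 0.673×10⁻³
Borosilicate glass has the largest M.

borosilicate glass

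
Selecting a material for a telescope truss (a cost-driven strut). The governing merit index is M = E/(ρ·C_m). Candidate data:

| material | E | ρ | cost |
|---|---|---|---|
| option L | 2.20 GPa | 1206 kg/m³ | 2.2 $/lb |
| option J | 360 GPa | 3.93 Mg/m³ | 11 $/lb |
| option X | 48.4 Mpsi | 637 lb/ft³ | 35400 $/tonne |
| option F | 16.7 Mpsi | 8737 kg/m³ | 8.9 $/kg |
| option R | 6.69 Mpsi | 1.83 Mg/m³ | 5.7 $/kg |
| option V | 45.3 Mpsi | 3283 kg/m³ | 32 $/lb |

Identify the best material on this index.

Normalizing units and computing the index:
  option L: E = 2.200 GPa, ρ = 1206 kg/m³, cost = 4.850 $/kg
  option J: E = 360.0 GPa, ρ = 3930 kg/m³, cost = 24.25 $/kg
  option X: E = 333.7 GPa, ρ = 10200 kg/m³, cost = 35.40 $/kg
  option F: E = 115.1 GPa, ρ = 8737 kg/m³, cost = 8.900 $/kg
  option R: E = 46.13 GPa, ρ = 1830 kg/m³, cost = 5.700 $/kg
  option V: E = 312.3 GPa, ρ = 3283 kg/m³, cost = 70.55 $/kg
  option R: M = 4.42 MN·m per $
  option J: M = 3.78 MN·m per $
  option F: M = 1.48 MN·m per $
  option V: M = 1.35 MN·m per $
  option X: M = 0.924 MN·m per $
  option L: M = 0.376 MN·m per $
Highest index: option R.

option R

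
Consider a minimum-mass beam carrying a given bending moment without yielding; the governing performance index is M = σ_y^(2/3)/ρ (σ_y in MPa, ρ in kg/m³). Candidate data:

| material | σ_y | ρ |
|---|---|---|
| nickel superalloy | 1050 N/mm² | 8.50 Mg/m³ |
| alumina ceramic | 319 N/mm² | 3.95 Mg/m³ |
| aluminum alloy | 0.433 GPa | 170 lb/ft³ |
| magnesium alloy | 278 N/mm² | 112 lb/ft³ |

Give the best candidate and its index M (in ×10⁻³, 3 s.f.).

Convert each candidate to consistent units, then evaluate M:
  nickel superalloy: σ_y = 1050 MPa, ρ = 8500 kg/m³
  alumina ceramic: σ_y = 319.0 MPa, ρ = 3950 kg/m³
  aluminum alloy: σ_y = 433.0 MPa, ρ = 2723 kg/m³
  magnesium alloy: σ_y = 278.0 MPa, ρ = 1794 kg/m³
  magnesium alloy: M = 23.7×10⁻³
  aluminum alloy: M = 21.0×10⁻³
  nickel superalloy: M = 12.2×10⁻³
  alumina ceramic: M = 11.8×10⁻³
Magnesium alloy ranks first.

magnesium alloy, M = 23.7×10⁻³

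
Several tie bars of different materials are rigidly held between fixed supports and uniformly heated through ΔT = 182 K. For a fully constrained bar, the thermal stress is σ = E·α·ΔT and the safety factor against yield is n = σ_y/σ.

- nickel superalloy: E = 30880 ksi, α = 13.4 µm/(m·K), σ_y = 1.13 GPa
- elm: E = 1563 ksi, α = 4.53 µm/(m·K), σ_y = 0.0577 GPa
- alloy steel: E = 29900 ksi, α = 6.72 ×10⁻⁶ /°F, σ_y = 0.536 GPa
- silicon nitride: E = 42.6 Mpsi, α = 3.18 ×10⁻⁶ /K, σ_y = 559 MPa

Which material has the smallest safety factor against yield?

In consistent units (E in GPa, α in ×10⁻⁶/K, σ_y in MPa):
  nickel superalloy: E = 212.9, α = 13.4, σ_y = 1130 → σ = 519 MPa, n = 2.18
  elm: E = 10.78, α = 4.53, σ_y = 57.70 → σ = 8.88 MPa, n = 6.49
  alloy steel: E = 206.2, α = 12.1, σ_y = 536.0 → σ = 454 MPa, n = 1.18
  silicon nitride: E = 293.7, α = 3.18, σ_y = 559.0 → σ = 170 MPa, n = 3.29
The minimum is alloy steel at n = 1.18.

alloy steel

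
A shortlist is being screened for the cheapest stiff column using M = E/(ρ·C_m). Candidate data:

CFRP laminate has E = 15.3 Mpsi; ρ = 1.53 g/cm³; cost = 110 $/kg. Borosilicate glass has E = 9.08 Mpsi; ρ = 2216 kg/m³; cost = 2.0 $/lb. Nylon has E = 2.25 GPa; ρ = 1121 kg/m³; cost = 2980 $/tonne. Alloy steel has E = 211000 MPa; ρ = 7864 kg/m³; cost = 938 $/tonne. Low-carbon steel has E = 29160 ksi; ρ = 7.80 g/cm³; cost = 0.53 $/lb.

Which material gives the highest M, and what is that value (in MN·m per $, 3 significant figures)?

alloy steel, M = 28.6 MN·m per $

In SI units:
  CFRP laminate: E = 105.5 GPa, ρ = 1530 kg/m³, cost = 110.0 $/kg
  borosilicate glass: E = 62.60 GPa, ρ = 2216 kg/m³, cost = 4.409 $/kg
  nylon: E = 2.250 GPa, ρ = 1121 kg/m³, cost = 2.980 $/kg
  alloy steel: E = 211.0 GPa, ρ = 7864 kg/m³, cost = 0.9380 $/kg
  low-carbon steel: E = 201.1 GPa, ρ = 7800 kg/m³, cost = 1.168 $/kg
  alloy steel: M = 28.6 MN·m per $
  low-carbon steel: M = 22.1 MN·m per $
  borosilicate glass: M = 6.41 MN·m per $
  nylon: M = 0.674 MN·m per $
  CFRP laminate: M = 0.627 MN·m per $
Alloy steel has the largest M.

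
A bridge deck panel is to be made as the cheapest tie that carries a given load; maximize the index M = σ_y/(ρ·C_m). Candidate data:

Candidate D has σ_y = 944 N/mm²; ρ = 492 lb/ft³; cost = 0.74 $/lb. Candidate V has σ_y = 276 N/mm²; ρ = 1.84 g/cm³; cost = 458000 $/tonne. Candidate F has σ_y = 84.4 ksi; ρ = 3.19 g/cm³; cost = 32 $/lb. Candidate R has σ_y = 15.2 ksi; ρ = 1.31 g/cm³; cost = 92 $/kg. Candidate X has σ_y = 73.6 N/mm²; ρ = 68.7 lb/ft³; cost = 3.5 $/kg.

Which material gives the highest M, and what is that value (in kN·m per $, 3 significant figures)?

candidate D, M = 73.4 kN·m per $

Convert each candidate to consistent units, then evaluate M:
  candidate D: σ_y = 944.0 MPa, ρ = 7881 kg/m³, cost = 1.631 $/kg
  candidate V: σ_y = 276.0 MPa, ρ = 1840 kg/m³, cost = 458.0 $/kg
  candidate F: σ_y = 581.9 MPa, ρ = 3190 kg/m³, cost = 70.55 $/kg
  candidate R: σ_y = 104.8 MPa, ρ = 1310 kg/m³, cost = 92.00 $/kg
  candidate X: σ_y = 73.60 MPa, ρ = 1100 kg/m³, cost = 3.500 $/kg
  candidate D: M = 73.4 kN·m per $
  candidate X: M = 19.1 kN·m per $
  candidate F: M = 2.59 kN·m per $
  candidate R: M = 0.870 kN·m per $
  candidate V: M = 0.328 kN·m per $
Candidate D ranks first.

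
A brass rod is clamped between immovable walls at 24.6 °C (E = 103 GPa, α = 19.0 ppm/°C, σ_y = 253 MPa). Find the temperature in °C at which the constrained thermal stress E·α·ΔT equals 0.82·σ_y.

131 °C

E·α·ΔT = 207.5 MPa ⇒ ΔT = 207.5 / (103.0×10³ × 19.0×10⁻⁶) = 106.0 K.
T = 24.6 + 106.0 = 130.6 °C.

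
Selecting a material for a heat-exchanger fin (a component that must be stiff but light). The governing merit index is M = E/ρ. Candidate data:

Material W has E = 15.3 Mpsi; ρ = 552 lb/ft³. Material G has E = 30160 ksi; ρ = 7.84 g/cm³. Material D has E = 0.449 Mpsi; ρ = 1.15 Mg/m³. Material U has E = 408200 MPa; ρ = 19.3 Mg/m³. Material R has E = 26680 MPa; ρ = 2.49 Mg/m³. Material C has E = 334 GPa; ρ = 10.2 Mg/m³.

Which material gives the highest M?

material C

Convert each candidate to consistent units, then evaluate M:
  material W: E = 105.5 GPa, ρ = 8842 kg/m³
  material G: E = 207.9 GPa, ρ = 7840 kg/m³
  material D: E = 3.096 GPa, ρ = 1150 kg/m³
  material U: E = 408.2 GPa, ρ = 19300 kg/m³
  material R: E = 26.68 GPa, ρ = 2490 kg/m³
  material C: E = 334.0 GPa, ρ = 10200 kg/m³
  material C: M = 32.7 MN·m/kg
  material G: M = 26.5 MN·m/kg
  material U: M = 21.2 MN·m/kg
  material W: M = 11.9 MN·m/kg
  material R: M = 10.7 MN·m/kg
  material D: M = 2.69 MN·m/kg
Material C ranks first.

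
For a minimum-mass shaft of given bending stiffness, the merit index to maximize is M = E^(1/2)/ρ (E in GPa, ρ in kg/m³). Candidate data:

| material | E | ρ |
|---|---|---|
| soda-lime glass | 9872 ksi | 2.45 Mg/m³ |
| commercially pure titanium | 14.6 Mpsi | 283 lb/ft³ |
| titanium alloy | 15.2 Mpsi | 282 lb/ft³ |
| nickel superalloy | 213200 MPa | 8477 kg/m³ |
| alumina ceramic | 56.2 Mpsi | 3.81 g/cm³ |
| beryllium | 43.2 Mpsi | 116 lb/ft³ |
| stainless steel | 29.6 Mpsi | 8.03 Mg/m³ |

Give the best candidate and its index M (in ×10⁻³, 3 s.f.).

beryllium, M = 9.29×10⁻³

In SI units:
  soda-lime glass: E = 68.07 GPa, ρ = 2450 kg/m³
  commercially pure titanium: E = 100.7 GPa, ρ = 4533 kg/m³
  titanium alloy: E = 104.8 GPa, ρ = 4517 kg/m³
  nickel superalloy: E = 213.2 GPa, ρ = 8477 kg/m³
  alumina ceramic: E = 387.5 GPa, ρ = 3810 kg/m³
  beryllium: E = 297.9 GPa, ρ = 1858 kg/m³
  stainless steel: E = 204.1 GPa, ρ = 8030 kg/m³
  beryllium: M = 9.29×10⁻³
  alumina ceramic: M = 5.17×10⁻³
  soda-lime glass: M = 3.37×10⁻³
  titanium alloy: M = 2.27×10⁻³
  commercially pure titanium: M = 2.21×10⁻³
  stainless steel: M = 1.78×10⁻³
  nickel superalloy: M = 1.72×10⁻³
Highest index: beryllium.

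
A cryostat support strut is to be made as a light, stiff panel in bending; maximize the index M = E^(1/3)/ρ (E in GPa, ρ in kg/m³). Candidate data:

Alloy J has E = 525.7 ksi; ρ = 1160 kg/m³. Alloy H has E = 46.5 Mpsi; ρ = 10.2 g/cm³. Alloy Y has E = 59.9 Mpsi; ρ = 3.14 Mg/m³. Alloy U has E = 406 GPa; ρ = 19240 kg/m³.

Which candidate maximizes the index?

alloy Y

Convert each candidate to consistent units, then evaluate M:
  alloy J: E = 3.625 GPa, ρ = 1160 kg/m³
  alloy H: E = 320.6 GPa, ρ = 10200 kg/m³
  alloy Y: E = 413.0 GPa, ρ = 3140 kg/m³
  alloy U: E = 406.0 GPa, ρ = 19240 kg/m³
  alloy Y: M = 2.37×10⁻³
  alloy J: M = 1.32×10⁻³
  alloy H: M = 0.671×10⁻³
  alloy U: M = 0.385×10⁻³
Alloy Y ranks first.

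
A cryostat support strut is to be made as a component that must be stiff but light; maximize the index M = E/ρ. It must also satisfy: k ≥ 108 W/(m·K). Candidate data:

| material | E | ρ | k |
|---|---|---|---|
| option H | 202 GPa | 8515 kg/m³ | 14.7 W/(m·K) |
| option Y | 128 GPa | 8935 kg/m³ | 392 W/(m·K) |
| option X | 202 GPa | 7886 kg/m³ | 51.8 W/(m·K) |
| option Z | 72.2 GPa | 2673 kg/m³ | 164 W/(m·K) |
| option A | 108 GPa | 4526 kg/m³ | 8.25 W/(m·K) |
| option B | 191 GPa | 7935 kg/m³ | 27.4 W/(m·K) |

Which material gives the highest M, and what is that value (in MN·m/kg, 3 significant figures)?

option Z, M = 27.0 MN·m/kg

Screen on constraints: k ≥ 108 W/(m·K). Survivors: option Y, option Z.
Per-candidate index values:
  option Z: M = 27.0 MN·m/kg
  option Y: M = 14.3 MN·m/kg
The maximum is for option Z.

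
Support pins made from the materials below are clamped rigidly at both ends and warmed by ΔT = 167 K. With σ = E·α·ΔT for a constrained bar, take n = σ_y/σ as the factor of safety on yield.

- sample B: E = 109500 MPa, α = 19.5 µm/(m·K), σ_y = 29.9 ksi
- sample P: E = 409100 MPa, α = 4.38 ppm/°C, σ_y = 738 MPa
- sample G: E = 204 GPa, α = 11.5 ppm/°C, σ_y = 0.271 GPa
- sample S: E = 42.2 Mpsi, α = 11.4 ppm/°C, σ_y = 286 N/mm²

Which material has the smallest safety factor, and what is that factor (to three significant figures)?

Per material, after unit conversion:
  sample B: E = 109.5, α = 19.5, σ_y = 206.2 → σ = 357 MPa, n = 0.578
  sample P: E = 409.1, α = 4.38, σ_y = 738.0 → σ = 299 MPa, n = 2.47
  sample G: E = 204.0, α = 11.5, σ_y = 271.0 → σ = 392 MPa, n = 0.692
  sample S: E = 291.0, α = 11.4, σ_y = 286.0 → σ = 554 MPa, n = 0.516
Smallest n: sample S with n = 0.516.

sample S, n = 0.516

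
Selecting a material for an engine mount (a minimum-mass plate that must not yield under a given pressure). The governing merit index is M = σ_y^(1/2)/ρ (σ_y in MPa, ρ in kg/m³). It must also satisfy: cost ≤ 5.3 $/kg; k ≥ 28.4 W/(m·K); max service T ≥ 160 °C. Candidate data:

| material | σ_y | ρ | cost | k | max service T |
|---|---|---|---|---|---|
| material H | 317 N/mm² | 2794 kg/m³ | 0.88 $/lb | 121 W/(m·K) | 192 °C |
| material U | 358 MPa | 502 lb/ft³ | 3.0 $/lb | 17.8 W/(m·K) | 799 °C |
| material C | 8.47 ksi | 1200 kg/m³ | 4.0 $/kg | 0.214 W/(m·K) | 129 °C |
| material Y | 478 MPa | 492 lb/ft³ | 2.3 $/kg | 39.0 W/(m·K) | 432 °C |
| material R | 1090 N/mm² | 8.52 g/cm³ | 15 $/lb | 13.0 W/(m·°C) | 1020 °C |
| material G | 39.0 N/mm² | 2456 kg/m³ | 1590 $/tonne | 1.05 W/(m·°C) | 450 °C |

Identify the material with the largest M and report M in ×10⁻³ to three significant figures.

Screen on constraints: cost ≤ 5.3 $/kg; k ≥ 28.4 W/(m·K); max service T ≥ 160 °C. Survivors: material H, material Y.
Convert each candidate to consistent units, then evaluate M:
  material H: σ_y = 317.0 MPa, ρ = 2794 kg/m³
  material Y: σ_y = 478.0 MPa, ρ = 7881 kg/m³
  material H: M = 6.37×10⁻³
  material Y: M = 2.77×10⁻³
Material H ranks first.

material H, M = 6.37×10⁻³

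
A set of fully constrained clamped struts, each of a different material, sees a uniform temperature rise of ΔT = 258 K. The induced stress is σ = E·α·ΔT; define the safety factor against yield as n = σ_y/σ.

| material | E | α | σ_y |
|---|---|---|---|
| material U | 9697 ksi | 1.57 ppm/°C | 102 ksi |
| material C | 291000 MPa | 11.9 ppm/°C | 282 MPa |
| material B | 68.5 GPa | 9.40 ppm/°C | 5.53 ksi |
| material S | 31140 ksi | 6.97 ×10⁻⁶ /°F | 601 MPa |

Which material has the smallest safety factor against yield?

material B

Per material, after unit conversion:
  material U: E = 66.86, α = 1.57, σ_y = 703.3 → σ = 27.1 MPa, n = 26.0
  material C: E = 291.0, α = 11.9, σ_y = 282.0 → σ = 893 MPa, n = 0.316
  material B: E = 68.50, α = 9.40, σ_y = 38.13 → σ = 166 MPa, n = 0.230
  material S: E = 214.7, α = 12.5, σ_y = 601.0 → σ = 695 MPa, n = 0.865
The minimum is material B at n = 0.230.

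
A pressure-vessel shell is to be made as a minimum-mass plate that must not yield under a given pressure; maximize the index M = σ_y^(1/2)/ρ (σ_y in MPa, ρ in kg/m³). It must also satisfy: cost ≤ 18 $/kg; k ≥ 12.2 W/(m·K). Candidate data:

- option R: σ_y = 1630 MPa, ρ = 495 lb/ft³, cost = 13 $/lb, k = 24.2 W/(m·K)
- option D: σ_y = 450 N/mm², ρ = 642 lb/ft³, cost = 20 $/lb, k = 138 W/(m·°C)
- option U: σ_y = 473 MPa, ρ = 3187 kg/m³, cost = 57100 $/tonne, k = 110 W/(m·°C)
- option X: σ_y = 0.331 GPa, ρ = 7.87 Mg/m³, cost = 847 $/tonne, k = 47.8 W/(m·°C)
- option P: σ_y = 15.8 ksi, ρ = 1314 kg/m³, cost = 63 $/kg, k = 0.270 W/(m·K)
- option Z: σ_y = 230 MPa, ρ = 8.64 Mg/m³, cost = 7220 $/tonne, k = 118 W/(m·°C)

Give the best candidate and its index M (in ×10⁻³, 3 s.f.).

Screen on constraints: cost ≤ 18 $/kg; k ≥ 12.2 W/(m·K). Survivors: option X, option Z.
Convert each candidate to consistent units, then evaluate M:
  option X: σ_y = 331.0 MPa, ρ = 7870 kg/m³
  option Z: σ_y = 230.0 MPa, ρ = 8640 kg/m³
  option X: M = 2.31×10⁻³
  option Z: M = 1.76×10⁻³
Option X ranks first.

option X, M = 2.31×10⁻³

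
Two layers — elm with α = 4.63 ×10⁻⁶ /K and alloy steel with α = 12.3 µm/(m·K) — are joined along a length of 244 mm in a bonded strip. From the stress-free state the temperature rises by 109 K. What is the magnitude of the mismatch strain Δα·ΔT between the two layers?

Δα = |4.63 − 12.3|×10⁻⁶/K = 7.67×10⁻⁶/K.
Mismatch strain = Δα·ΔT = 7.67×10⁻⁶ × 109.0 = 8.36×10⁻⁴.

8.36×10⁻⁴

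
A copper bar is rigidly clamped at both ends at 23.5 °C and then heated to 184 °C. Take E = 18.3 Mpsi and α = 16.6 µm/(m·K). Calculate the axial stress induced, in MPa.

336 MPa

E = 18.3 Mpsi = 126.2 GPa.
ΔT = 160.5 K. Constrained thermal stress σ = E·α·ΔT = 126.2×10³ MPa × 16.6×10⁻⁶ × 160.5 = 336 MPa (compressive).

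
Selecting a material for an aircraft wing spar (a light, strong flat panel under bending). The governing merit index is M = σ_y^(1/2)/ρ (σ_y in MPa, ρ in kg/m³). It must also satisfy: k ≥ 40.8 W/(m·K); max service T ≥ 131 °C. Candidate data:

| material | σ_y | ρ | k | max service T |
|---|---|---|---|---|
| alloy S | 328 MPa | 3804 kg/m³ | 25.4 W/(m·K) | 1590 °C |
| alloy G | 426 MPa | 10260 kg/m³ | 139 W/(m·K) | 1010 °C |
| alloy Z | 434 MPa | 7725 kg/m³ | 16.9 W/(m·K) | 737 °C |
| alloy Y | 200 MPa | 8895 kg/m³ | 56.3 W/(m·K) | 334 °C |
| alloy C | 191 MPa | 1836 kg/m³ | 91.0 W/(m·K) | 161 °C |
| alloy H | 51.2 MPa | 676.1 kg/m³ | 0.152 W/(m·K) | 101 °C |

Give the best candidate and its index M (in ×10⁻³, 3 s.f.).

Screen on constraints: k ≥ 40.8 W/(m·K); max service T ≥ 131 °C. Survivors: alloy G, alloy Y, alloy C.
Computing M directly (units already consistent):
  alloy C: M = 7.53×10⁻³
  alloy G: M = 2.01×10⁻³
  alloy Y: M = 1.59×10⁻³
Highest index: alloy C.

alloy C, M = 7.53×10⁻³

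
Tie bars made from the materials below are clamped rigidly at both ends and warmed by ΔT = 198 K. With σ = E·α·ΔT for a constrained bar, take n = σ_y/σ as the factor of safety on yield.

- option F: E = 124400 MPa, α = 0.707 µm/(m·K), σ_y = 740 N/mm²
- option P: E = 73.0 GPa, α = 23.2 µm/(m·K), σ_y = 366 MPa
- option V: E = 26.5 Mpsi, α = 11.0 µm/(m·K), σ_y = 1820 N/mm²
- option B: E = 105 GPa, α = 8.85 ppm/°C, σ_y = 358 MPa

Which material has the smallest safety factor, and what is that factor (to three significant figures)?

option P, n = 1.09

With everything in SI (GPa, ×10⁻⁶/K, MPa):
  option F: E = 124.4, α = 0.707, σ_y = 740.0 → σ = 17.4 MPa, n = 42.5
  option P: E = 73.00, α = 23.2, σ_y = 366.0 → σ = 335 MPa, n = 1.09
  option V: E = 182.7, α = 11.0, σ_y = 1820 → σ = 398 MPa, n = 4.57
  option B: E = 105.0, α = 8.85, σ_y = 358.0 → σ = 184 MPa, n = 1.95
Option P has the lowest safety factor, n = 1.09.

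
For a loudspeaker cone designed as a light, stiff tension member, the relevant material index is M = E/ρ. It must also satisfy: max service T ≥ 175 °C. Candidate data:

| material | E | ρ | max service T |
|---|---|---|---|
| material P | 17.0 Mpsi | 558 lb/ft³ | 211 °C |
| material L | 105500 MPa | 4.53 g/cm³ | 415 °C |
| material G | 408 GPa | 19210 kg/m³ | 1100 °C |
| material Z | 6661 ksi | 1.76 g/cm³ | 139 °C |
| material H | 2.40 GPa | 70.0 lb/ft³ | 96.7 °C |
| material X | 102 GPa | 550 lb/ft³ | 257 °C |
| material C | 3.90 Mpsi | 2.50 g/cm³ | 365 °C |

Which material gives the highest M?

Screen on constraints: max service T ≥ 175 °C. Survivors: material P, material L, material G, material X, material C.
Normalizing units and computing the index:
  material P: E = 117.2 GPa, ρ = 8938 kg/m³
  material L: E = 105.5 GPa, ρ = 4530 kg/m³
  material G: E = 408.0 GPa, ρ = 19210 kg/m³
  material X: E = 102.0 GPa, ρ = 8810 kg/m³
  material C: E = 26.89 GPa, ρ = 2500 kg/m³
  material L: M = 23.3 MN·m/kg
  material G: M = 21.2 MN·m/kg
  material P: M = 13.1 MN·m/kg
  material X: M = 11.6 MN·m/kg
  material C: M = 10.8 MN·m/kg
The maximum is for material L.

material L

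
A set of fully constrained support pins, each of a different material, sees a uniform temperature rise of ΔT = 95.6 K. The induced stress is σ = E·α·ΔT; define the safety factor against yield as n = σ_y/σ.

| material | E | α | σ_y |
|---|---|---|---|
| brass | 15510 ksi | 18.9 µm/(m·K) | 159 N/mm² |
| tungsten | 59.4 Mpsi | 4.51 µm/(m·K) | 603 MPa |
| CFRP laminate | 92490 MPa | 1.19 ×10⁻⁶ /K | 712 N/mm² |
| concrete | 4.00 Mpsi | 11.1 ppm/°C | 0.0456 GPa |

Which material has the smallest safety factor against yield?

brass

With everything in SI (GPa, ×10⁻⁶/K, MPa):
  brass: E = 106.9, α = 18.9, σ_y = 159.0 → σ = 193 MPa, n = 0.823
  tungsten: E = 409.5, α = 4.51, σ_y = 603.0 → σ = 177 MPa, n = 3.41
  CFRP laminate: E = 92.49, α = 1.19, σ_y = 712.0 → σ = 10.5 MPa, n = 67.7
  concrete: E = 27.58, α = 11.1, σ_y = 45.60 → σ = 29.3 MPa, n = 1.56
The minimum is brass at n = 0.823.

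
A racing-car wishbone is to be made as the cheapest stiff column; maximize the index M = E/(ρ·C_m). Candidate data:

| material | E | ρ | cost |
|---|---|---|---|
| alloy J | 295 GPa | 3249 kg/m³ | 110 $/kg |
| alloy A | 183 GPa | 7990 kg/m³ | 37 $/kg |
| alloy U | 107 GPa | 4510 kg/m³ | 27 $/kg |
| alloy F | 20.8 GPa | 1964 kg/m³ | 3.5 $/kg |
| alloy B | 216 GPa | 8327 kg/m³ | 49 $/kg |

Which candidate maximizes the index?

alloy F

Per-candidate index values:
  alloy F: M = 3.03 MN·m per $
  alloy U: M = 0.879 MN·m per $
  alloy J: M = 0.825 MN·m per $
  alloy A: M = 0.619 MN·m per $
  alloy B: M = 0.529 MN·m per $
The maximum is for alloy F.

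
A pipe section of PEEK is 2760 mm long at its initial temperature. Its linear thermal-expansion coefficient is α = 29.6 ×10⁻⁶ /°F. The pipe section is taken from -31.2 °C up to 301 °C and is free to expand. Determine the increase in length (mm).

Convert α: 29.6×10⁻⁶/°F × (9/5) = 53.3×10⁻⁶/K.
ΔT = 301 − (-31.2) = 332.2 K.
ΔL = α·L₀·ΔT = 53.3×10⁻⁶ × 2760 mm × 332.2 K = 48.9 mm.

48.9 mm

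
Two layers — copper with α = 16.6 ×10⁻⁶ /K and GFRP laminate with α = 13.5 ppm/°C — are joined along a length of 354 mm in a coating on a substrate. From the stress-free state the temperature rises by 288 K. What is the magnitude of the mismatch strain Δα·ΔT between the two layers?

8.93×10⁻⁴

Δα = |16.6 − 13.5|×10⁻⁶/K = 3.10×10⁻⁶/K.
Mismatch strain = Δα·ΔT = 3.10×10⁻⁶ × 288.0 = 8.93×10⁻⁴.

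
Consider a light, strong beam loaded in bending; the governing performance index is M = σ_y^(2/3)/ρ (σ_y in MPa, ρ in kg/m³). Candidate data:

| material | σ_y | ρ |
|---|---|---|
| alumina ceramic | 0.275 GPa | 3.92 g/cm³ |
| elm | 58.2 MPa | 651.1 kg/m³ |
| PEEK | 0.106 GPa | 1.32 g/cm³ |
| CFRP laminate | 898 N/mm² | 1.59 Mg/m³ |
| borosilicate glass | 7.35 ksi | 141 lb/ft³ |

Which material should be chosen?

CFRP laminate

Convert each candidate to consistent units, then evaluate M:
  alumina ceramic: σ_y = 275.0 MPa, ρ = 3920 kg/m³
  elm: σ_y = 58.20 MPa, ρ = 651.1 kg/m³
  PEEK: σ_y = 106.0 MPa, ρ = 1320 kg/m³
  CFRP laminate: σ_y = 898.0 MPa, ρ = 1590 kg/m³
  borosilicate glass: σ_y = 50.68 MPa, ρ = 2259 kg/m³
  CFRP laminate: M = 58.5×10⁻³
  elm: M = 23.1×10⁻³
  PEEK: M = 17.0×10⁻³
  alumina ceramic: M = 10.8×10⁻³
  borosilicate glass: M = 6.06×10⁻³
Highest index: CFRP laminate.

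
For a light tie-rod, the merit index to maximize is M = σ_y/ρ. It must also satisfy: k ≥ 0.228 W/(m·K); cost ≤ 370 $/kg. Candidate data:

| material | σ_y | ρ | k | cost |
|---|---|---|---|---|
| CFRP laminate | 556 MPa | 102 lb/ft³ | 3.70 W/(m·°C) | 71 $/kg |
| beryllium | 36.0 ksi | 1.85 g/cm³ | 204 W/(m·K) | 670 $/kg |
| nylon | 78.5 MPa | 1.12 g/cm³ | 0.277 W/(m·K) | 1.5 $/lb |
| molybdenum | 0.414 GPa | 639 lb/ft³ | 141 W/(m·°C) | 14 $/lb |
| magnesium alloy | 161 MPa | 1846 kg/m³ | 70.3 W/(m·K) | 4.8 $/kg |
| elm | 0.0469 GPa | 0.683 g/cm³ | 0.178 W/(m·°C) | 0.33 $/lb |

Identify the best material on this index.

CFRP laminate

Screen on constraints: k ≥ 0.228 W/(m·K); cost ≤ 370 $/kg. Survivors: CFRP laminate, nylon, molybdenum, magnesium alloy.
Putting every candidate on a common basis:
  CFRP laminate: σ_y = 556.0 MPa, ρ = 1634 kg/m³
  nylon: σ_y = 78.50 MPa, ρ = 1120 kg/m³
  molybdenum: σ_y = 414.0 MPa, ρ = 10240 kg/m³
  magnesium alloy: σ_y = 161.0 MPa, ρ = 1846 kg/m³
  CFRP laminate: M = 340 kN·m/kg
  magnesium alloy: M = 87.2 kN·m/kg
  nylon: M = 70.1 kN·m/kg
  molybdenum: M = 40.4 kN·m/kg
Highest index: CFRP laminate.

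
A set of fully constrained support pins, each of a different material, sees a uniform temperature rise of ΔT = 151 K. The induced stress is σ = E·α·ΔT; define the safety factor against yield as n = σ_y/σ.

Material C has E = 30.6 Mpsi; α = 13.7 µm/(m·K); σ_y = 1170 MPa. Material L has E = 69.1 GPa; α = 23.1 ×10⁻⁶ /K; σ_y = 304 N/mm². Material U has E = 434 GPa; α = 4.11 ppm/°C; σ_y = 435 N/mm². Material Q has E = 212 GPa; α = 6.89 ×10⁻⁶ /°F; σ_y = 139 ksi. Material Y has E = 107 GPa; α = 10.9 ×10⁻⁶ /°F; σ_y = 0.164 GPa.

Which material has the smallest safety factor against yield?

material Y

With everything in SI (GPa, ×10⁻⁶/K, MPa):
  material C: E = 211.0, α = 13.7, σ_y = 1170 → σ = 436 MPa, n = 2.68
  material L: E = 69.10, α = 23.1, σ_y = 304.0 → σ = 241 MPa, n = 1.26
  material U: E = 434.0, α = 4.11, σ_y = 435.0 → σ = 269 MPa, n = 1.62
  material Q: E = 212.0, α = 12.4, σ_y = 958.4 → σ = 397 MPa, n = 2.41
  material Y: E = 107.0, α = 19.6, σ_y = 164.0 → σ = 317 MPa, n = 0.517
Smallest n: material Y with n = 0.517.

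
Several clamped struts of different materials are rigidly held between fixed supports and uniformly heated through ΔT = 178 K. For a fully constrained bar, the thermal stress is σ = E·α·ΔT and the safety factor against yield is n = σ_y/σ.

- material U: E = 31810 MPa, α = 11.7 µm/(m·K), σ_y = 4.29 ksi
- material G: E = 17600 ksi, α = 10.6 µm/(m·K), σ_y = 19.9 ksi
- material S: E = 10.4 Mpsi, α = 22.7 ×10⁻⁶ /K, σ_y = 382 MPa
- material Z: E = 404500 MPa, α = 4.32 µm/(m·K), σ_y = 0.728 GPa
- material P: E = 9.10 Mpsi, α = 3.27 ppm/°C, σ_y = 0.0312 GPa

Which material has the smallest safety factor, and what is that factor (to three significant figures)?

material U, n = 0.446

Per material, after unit conversion:
  material U: E = 31.81, α = 11.7, σ_y = 29.58 → σ = 66.2 MPa, n = 0.446
  material G: E = 121.3, α = 10.6, σ_y = 137.2 → σ = 229 MPa, n = 0.599
  material S: E = 71.71, α = 22.7, σ_y = 382.0 → σ = 290 MPa, n = 1.32
  material Z: E = 404.5, α = 4.32, σ_y = 728.0 → σ = 311 MPa, n = 2.34
  material P: E = 62.74, α = 3.27, σ_y = 31.20 → σ = 36.5 MPa, n = 0.854
Material U has the lowest safety factor, n = 0.446.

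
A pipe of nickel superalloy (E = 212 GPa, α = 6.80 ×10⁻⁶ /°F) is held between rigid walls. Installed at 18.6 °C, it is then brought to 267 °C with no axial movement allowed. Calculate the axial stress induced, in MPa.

645 MPa

α = 6.80×10⁻⁶/°F × 9/5 = 12.2×10⁻⁶/K.
ΔT = 248.4 K. Constrained thermal stress σ = E·α·ΔT = 212.0×10³ MPa × 12.2×10⁻⁶ × 248.4 = 645 MPa (compressive).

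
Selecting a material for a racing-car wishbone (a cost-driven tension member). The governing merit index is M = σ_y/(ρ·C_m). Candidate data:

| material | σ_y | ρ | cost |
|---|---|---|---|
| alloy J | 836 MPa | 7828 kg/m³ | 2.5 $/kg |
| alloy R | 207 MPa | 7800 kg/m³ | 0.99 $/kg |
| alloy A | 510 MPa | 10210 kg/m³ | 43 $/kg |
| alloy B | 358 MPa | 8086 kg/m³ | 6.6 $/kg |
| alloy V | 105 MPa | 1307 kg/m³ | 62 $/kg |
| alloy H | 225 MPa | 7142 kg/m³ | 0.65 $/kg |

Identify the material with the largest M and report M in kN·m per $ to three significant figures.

alloy H, M = 48.5 kN·m per $

Computing M directly (units already consistent):
  alloy H: M = 48.5 kN·m per $
  alloy J: M = 42.7 kN·m per $
  alloy R: M = 26.8 kN·m per $
  alloy B: M = 6.71 kN·m per $
  alloy V: M = 1.30 kN·m per $
  alloy A: M = 1.16 kN·m per $
Highest index: alloy H.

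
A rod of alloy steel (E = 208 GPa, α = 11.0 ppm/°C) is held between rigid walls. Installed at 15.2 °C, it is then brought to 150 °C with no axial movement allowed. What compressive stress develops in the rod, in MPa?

308 MPa

ΔT = 134.8 K. Constrained thermal stress σ = E·α·ΔT = 208.0×10³ MPa × 11.0×10⁻⁶ × 134.8 = 308 MPa (compressive).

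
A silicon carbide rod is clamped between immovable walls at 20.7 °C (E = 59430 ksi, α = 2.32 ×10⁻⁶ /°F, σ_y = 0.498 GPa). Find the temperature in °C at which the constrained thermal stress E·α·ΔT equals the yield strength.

E = 59430 ksi = 409.8 GPa.
α = 2.32×10⁻⁶/°F × 9/5 = 4.18×10⁻⁶/K.
σ_y = 0.498 GPa = 498.0 MPa.
E·α·ΔT = 498.0 MPa ⇒ ΔT = 498.0 / (409.8×10³ × 4.18×10⁻⁶) = 291.0 K.
T = 20.7 + 291.0 = 311.7 °C.

312 °C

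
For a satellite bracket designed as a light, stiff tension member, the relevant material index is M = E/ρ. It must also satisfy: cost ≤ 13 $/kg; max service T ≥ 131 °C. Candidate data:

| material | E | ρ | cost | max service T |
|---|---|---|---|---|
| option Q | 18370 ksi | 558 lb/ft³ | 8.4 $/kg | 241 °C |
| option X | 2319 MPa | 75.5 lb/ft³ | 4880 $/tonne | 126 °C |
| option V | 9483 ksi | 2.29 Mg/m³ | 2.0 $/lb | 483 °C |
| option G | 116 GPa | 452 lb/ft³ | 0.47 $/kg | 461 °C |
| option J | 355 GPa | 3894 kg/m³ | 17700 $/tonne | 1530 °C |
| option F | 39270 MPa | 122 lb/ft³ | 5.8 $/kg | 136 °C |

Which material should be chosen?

option V

Screen on constraints: cost ≤ 13 $/kg; max service T ≥ 131 °C. Survivors: option Q, option V, option G, option F.
In SI units:
  option Q: E = 126.7 GPa, ρ = 8938 kg/m³
  option V: E = 65.38 GPa, ρ = 2290 kg/m³
  option G: E = 116.0 GPa, ρ = 7240 kg/m³
  option F: E = 39.27 GPa, ρ = 1954 kg/m³
  option V: M = 28.6 MN·m/kg
  option F: M = 20.1 MN·m/kg
  option G: M = 16.0 MN·m/kg
  option Q: M = 14.2 MN·m/kg
Option V has the largest M.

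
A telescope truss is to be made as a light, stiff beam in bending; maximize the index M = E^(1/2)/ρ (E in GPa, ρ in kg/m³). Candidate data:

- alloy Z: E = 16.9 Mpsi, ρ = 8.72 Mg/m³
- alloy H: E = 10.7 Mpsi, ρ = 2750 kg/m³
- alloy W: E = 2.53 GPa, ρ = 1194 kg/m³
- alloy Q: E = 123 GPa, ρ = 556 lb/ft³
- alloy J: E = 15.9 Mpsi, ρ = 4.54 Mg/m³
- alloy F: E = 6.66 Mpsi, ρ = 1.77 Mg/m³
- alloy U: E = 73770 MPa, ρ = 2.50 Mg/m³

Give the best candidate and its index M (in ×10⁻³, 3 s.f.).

Normalizing units and computing the index:
  alloy Z: E = 116.5 GPa, ρ = 8720 kg/m³
  alloy H: E = 73.77 GPa, ρ = 2750 kg/m³
  alloy W: E = 2.530 GPa, ρ = 1194 kg/m³
  alloy Q: E = 123.0 GPa, ρ = 8906 kg/m³
  alloy J: E = 109.6 GPa, ρ = 4540 kg/m³
  alloy F: E = 45.92 GPa, ρ = 1770 kg/m³
  alloy U: E = 73.77 GPa, ρ = 2500 kg/m³
  alloy F: M = 3.83×10⁻³
  alloy U: M = 3.44×10⁻³
  alloy H: M = 3.12×10⁻³
  alloy J: M = 2.31×10⁻³
  alloy W: M = 1.33×10⁻³
  alloy Q: M = 1.25×10⁻³
  alloy Z: M = 1.24×10⁻³
The maximum is for alloy F.

alloy F, M = 3.83×10⁻³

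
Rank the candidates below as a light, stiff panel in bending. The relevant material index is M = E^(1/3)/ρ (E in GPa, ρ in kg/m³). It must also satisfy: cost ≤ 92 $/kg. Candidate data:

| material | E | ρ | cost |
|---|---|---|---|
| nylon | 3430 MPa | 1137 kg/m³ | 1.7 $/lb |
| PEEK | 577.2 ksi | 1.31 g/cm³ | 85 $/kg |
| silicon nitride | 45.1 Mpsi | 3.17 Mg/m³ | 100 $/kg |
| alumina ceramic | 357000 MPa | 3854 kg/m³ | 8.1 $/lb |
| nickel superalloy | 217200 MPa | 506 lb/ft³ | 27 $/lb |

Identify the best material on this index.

Screen on constraints: cost ≤ 92 $/kg. Survivors: nylon, PEEK, alumina ceramic, nickel superalloy.
In SI units:
  nylon: E = 3.430 GPa, ρ = 1137 kg/m³
  PEEK: E = 3.980 GPa, ρ = 1310 kg/m³
  alumina ceramic: E = 357.0 GPa, ρ = 3854 kg/m³
  nickel superalloy: E = 217.2 GPa, ρ = 8105 kg/m³
  alumina ceramic: M = 1.84×10⁻³
  nylon: M = 1.33×10⁻³
  PEEK: M = 1.21×10⁻³
  nickel superalloy: M = 0.742×10⁻³
Alumina ceramic has the largest M.

alumina ceramic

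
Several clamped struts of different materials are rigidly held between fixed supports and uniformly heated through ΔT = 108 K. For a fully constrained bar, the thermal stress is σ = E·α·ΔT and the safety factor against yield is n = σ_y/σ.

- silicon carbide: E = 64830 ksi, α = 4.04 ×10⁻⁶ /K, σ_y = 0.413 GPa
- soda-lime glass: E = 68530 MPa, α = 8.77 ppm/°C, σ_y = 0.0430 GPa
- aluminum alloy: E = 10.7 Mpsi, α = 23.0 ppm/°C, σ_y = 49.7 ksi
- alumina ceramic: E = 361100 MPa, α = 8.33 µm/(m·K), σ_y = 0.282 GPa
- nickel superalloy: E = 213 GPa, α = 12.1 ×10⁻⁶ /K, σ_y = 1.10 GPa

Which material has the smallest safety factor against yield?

soda-lime glass

Converting E to GPa, α to ×10⁻⁶/K, σ_y to MPa, then σ and n for each:
  silicon carbide: E = 447.0, α = 4.04, σ_y = 413.0 → σ = 195 MPa, n = 2.12
  soda-lime glass: E = 68.53, α = 8.77, σ_y = 43.00 → σ = 64.9 MPa, n = 0.662
  aluminum alloy: E = 73.77, α = 23.0, σ_y = 342.7 → σ = 183 MPa, n = 1.87
  alumina ceramic: E = 361.1, α = 8.33, σ_y = 282.0 → σ = 325 MPa, n = 0.868
  nickel superalloy: E = 213.0, α = 12.1, σ_y = 1100 → σ = 278 MPa, n = 3.95
The minimum is soda-lime glass at n = 0.662.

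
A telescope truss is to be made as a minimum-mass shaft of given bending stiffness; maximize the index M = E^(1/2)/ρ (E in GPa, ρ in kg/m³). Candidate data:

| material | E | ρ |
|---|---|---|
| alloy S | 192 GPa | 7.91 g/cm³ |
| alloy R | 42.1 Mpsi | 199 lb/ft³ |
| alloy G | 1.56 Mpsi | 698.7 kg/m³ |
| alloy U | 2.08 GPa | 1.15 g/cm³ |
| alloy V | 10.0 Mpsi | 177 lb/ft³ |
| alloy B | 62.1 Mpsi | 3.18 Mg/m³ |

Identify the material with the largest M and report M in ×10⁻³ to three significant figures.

Putting every candidate on a common basis:
  alloy S: E = 192.0 GPa, ρ = 7910 kg/m³
  alloy R: E = 290.3 GPa, ρ = 3188 kg/m³
  alloy G: E = 10.76 GPa, ρ = 698.7 kg/m³
  alloy U: E = 2.080 GPa, ρ = 1150 kg/m³
  alloy V: E = 68.95 GPa, ρ = 2835 kg/m³
  alloy B: E = 428.2 GPa, ρ = 3180 kg/m³
  alloy B: M = 6.51×10⁻³
  alloy R: M = 5.34×10⁻³
  alloy G: M = 4.69×10⁻³
  alloy V: M = 2.93×10⁻³
  alloy S: M = 1.75×10⁻³
  alloy U: M = 1.25×10⁻³
Alloy B ranks first.

alloy B, M = 6.51×10⁻³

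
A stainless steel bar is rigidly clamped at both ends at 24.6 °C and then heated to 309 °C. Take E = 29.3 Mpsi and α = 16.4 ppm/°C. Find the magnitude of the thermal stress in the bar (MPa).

E = 29.3 Mpsi = 202.0 GPa.
ΔT = 284.4 K. Constrained thermal stress σ = E·α·ΔT = 202.0×10³ MPa × 16.4×10⁻⁶ × 284.4 = 942 MPa (compressive).

942 MPa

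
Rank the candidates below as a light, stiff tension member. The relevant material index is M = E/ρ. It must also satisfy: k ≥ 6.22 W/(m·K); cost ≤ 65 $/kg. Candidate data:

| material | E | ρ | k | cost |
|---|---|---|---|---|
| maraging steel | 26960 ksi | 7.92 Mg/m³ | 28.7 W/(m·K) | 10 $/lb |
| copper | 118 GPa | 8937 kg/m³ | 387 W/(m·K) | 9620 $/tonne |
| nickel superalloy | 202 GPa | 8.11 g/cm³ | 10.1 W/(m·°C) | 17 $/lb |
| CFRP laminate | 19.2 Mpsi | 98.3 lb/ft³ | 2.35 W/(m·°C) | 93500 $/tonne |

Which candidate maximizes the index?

Screen on constraints: k ≥ 6.22 W/(m·K); cost ≤ 65 $/kg. Survivors: maraging steel, copper, nickel superalloy.
In SI units:
  maraging steel: E = 185.9 GPa, ρ = 7920 kg/m³
  copper: E = 118.0 GPa, ρ = 8937 kg/m³
  nickel superalloy: E = 202.0 GPa, ρ = 8110 kg/m³
  nickel superalloy: M = 24.9 MN·m/kg
  maraging steel: M = 23.5 MN·m/kg
  copper: M = 13.2 MN·m/kg
Nickel superalloy ranks first.

nickel superalloy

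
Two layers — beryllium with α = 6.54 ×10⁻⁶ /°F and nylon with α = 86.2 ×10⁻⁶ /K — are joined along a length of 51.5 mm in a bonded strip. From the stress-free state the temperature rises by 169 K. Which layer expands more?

nylon

beryllium: α = 6.54×10⁻⁶/°F × 9/5 = 11.8×10⁻⁶/K.
α(beryllium) = 11.8×10⁻⁶/K vs α(nylon) = 86.2×10⁻⁶/K.
Higher α expands more for the same ΔT: nylon.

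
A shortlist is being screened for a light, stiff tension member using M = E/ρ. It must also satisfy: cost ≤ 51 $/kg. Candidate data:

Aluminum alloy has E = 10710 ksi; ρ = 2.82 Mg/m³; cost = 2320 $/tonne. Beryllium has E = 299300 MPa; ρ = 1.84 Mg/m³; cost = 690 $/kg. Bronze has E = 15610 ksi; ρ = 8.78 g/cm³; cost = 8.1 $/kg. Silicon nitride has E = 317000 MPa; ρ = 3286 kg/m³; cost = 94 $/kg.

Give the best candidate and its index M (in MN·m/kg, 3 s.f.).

aluminum alloy, M = 26.2 MN·m/kg

Screen on constraints: cost ≤ 51 $/kg. Survivors: aluminum alloy, bronze.
After converting to SI:
  aluminum alloy: E = 73.84 GPa, ρ = 2820 kg/m³
  bronze: E = 107.6 GPa, ρ = 8780 kg/m³
  aluminum alloy: M = 26.2 MN·m/kg
  bronze: M = 12.3 MN·m/kg
Highest index: aluminum alloy.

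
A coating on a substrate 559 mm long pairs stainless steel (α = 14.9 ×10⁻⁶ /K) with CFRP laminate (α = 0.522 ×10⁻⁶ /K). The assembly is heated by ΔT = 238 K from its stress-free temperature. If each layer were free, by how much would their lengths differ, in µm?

Δα = |14.9 − 0.522|×10⁻⁶/K = 14.4×10⁻⁶/K.
ΔL_mismatch = Δα·L·ΔT = 14.4×10⁻⁶ × 559.0 mm × 238.0 K = 1910 µm.

1910 µm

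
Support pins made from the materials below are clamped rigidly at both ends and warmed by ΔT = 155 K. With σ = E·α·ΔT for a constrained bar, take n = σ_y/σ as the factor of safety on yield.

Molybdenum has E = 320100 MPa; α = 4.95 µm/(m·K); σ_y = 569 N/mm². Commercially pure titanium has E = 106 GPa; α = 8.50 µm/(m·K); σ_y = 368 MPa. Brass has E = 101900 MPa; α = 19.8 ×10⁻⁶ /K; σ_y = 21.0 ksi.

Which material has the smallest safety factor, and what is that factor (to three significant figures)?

In consistent units (E in GPa, α in ×10⁻⁶/K, σ_y in MPa):
  molybdenum: E = 320.1, α = 4.95, σ_y = 569.0 → σ = 246 MPa, n = 2.32
  commercially pure titanium: E = 106.0, α = 8.50, σ_y = 368.0 → σ = 140 MPa, n = 2.64
  brass: E = 101.9, α = 19.8, σ_y = 144.8 → σ = 313 MPa, n = 0.463
Smallest n: brass with n = 0.463.

brass, n = 0.463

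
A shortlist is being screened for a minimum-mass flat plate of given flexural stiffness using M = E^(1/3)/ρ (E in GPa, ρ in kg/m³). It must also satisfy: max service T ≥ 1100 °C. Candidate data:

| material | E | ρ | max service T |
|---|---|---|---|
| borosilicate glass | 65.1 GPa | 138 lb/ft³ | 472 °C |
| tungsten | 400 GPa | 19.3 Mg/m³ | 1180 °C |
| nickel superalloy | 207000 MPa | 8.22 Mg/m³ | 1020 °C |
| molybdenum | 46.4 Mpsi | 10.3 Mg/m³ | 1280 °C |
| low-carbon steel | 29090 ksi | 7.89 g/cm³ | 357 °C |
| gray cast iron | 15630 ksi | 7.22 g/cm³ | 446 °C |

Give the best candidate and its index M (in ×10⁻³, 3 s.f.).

Screen on constraints: max service T ≥ 1100 °C. Survivors: tungsten, molybdenum.
In SI units:
  tungsten: E = 400.0 GPa, ρ = 19300 kg/m³
  molybdenum: E = 319.9 GPa, ρ = 10300 kg/m³
  molybdenum: M = 0.664×10⁻³
  tungsten: M = 0.382×10⁻³
Molybdenum has the largest M.

molybdenum, M = 0.664×10⁻³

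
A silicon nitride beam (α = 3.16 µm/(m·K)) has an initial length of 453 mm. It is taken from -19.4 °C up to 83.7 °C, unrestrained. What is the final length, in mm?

453.15 mm

ΔT = 83.7 − (-19.4) = 103.1 K.
ΔL = α·L₀·ΔT = 3.16×10⁻⁶ × 453 mm × 103.1 K = 0.148 mm.
L = L₀ + ΔL = 453 + 0.148 = 453.15 mm.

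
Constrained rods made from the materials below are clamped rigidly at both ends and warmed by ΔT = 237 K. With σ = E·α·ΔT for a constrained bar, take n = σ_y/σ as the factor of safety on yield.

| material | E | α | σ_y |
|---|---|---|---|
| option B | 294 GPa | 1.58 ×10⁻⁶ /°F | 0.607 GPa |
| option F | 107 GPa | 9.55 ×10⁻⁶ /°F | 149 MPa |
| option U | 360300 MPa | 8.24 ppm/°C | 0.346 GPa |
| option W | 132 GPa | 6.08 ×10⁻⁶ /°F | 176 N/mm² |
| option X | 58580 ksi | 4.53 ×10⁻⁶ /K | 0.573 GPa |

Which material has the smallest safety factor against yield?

In consistent units (E in GPa, α in ×10⁻⁶/K, σ_y in MPa):
  option B: E = 294.0, α = 2.84, σ_y = 607.0 → σ = 198 MPa, n = 3.06
  option F: E = 107.0, α = 17.2, σ_y = 149.0 → σ = 436 MPa, n = 0.342
  option U: E = 360.3, α = 8.24, σ_y = 346.0 → σ = 704 MPa, n = 0.492
  option W: E = 132.0, α = 10.9, σ_y = 176.0 → σ = 342 MPa, n = 0.514
  option X: E = 403.9, α = 4.53, σ_y = 573.0 → σ = 434 MPa, n = 1.32
Smallest n: option F with n = 0.342.

option F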